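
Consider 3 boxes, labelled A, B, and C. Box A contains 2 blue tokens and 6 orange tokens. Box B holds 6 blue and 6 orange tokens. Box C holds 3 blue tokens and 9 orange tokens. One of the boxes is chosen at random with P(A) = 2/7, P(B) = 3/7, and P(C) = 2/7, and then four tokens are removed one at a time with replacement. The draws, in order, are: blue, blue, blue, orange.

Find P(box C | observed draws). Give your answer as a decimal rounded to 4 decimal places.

0.1000

The likelihood of the observed sequence under each hypothesis: P(data | box A) = (2/8)(2/8)(2/8)(6/8) = 3/256; P(data | box B) = (6/12)(6/12)(6/12)(6/12) = 1/16; P(data | box C) = (3/12)(3/12)(3/12)(9/12) = 3/256.
Weighting by the prior gives 2/7 · 3/256 = 3/896, 3/7 · 1/16 = 3/112, 2/7 · 3/256 = 3/896; with total 15/448.
Hence P(box C | data) = (3/896) / (15/448) = 1/10.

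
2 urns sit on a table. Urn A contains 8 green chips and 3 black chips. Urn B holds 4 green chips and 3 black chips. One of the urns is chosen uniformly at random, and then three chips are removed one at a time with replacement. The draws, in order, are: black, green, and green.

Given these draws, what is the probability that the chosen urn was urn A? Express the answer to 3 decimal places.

Compute the likelihood of the observed sequence for each case: P(data | urn A) = (3/11)(8/11)(8/11) = 0.14425; P(data | urn B) = (3/7)(4/7)(4/7) = 0.13994.
Multiplying each by its prior: 1/2 · 0.14425 = 0.072126, 1/2 · 0.13994 = 0.069971; with total 0.1421.
Hence P(urn A | data) = (0.072126) / (0.1421) = 0.50758.

0.508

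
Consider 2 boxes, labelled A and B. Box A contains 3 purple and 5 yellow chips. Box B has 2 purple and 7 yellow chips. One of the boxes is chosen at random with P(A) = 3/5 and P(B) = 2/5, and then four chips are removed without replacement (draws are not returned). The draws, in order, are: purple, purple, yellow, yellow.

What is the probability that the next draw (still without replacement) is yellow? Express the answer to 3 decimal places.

Under each hypothesis, the probability of the observed sequence is: P(data | box A) = (3/8)(2/7)(5/6)(4/5) = 1/14; P(data | box B) = (2/9)(1/8)(7/7)(6/6) = 1/36.
Weighting by the prior gives 3/5 · 1/14 = 3/70, 2/5 · 1/36 = 1/90; with total 17/315.
The posterior is then P(box A | data) = 27/34, P(box B | data) = 7/34.
Averaging over the posterior, P(yellow next | data) = (3/4)(27/34) + (1)(7/34) = 109/136.

0.801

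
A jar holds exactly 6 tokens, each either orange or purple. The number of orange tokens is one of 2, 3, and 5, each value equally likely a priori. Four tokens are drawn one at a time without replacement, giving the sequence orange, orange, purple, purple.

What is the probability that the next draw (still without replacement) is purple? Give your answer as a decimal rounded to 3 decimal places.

0.700

Under each hypothesis, the probability of the observed sequence is: P(data | r = 2) = (2/6)(1/5)(4/4)(3/3) = 1/15; P(data | r = 3) = (3/6)(2/5)(3/4)(2/3) = 1/10; P(data | r = 5) = (5/6)(4/5)(1/4)(0/3) = 0.
The prior-weighted likelihoods are 1/3 · 1/15 = 1/45, 1/3 · 1/10 = 1/30, 1/3 · 0 = 0; summing to 1/18.
Normalising, the posterior is P(r = 2 | data) = 2/5, P(r = 3 | data) = 3/5, P(r = 5 | data) = 0.
So P(purple next | data) = Σ P(purple next | H) P(H | data) = (1)(2/5) + (1/2)(3/5) = 7/10.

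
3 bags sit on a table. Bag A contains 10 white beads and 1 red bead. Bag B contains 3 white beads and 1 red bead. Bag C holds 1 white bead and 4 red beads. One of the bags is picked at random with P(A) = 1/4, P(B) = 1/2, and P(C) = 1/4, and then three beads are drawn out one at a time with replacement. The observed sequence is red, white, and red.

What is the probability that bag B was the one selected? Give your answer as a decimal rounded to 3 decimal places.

Compute the likelihood of the observed sequence for each case: P(data | bag A) = (1/11)(10/11)(1/11) = 0.0075131; P(data | bag B) = (1/4)(3/4)(1/4) = 0.046875; P(data | bag C) = (4/5)(1/5)(4/5) = 0.128.
Multiplying each by its prior: 1/4 · 0.0075131 = 0.0018783, 1/2 · 0.046875 = 0.023438, 1/4 · 0.128 = 0.032; with total 0.057316.
Therefore the posterior P(bag B | data) = (0.023438) / (0.057316) = 0.40892.

0.409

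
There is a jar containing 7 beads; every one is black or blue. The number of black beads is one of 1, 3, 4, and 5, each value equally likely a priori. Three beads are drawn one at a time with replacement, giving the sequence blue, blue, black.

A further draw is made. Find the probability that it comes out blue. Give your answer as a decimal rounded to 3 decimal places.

0.567

Compute the likelihood of the observed sequence for each case: P(data | r = 1) = (6/7)(6/7)(1/7) = 36/343; P(data | r = 3) = (4/7)(4/7)(3/7) = 48/343; P(data | r = 4) = (3/7)(3/7)(4/7) = 36/343; P(data | r = 5) = (2/7)(2/7)(5/7) = 20/343.
Weighting by the prior gives 1/4 · 36/343 = 9/343, 1/4 · 48/343 = 12/343, 1/4 · 36/343 = 9/343, 1/4 · 20/343 = 5/343; these sum to 5/49.
Normalising, the posterior is P(r = 1 | data) = 9/35, P(r = 3 | data) = 12/35, P(r = 4 | data) = 9/35, P(r = 5 | data) = 1/7.
Averaging over the posterior, P(blue next | data) = (6/7)(9/35) + (4/7)(12/35) + (3/7)(9/35) + (2/7)(1/7) = 139/245.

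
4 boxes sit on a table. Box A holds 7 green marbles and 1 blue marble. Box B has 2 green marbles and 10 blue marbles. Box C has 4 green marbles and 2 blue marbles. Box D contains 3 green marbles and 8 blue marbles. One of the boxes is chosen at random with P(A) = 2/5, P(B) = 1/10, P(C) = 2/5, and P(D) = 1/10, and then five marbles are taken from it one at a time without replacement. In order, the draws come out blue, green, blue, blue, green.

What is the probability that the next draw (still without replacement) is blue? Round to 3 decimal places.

Compute the likelihood of the observed sequence for each case: P(data | box A) = (1/8)(7/7)(0/6) = 0; P(data | box B) = (10/12)(2/11)(9/10)(8/9)(1/8) = 0.015152; P(data | box C) = (2/6)(4/5)(1/4)(0/3) = 0; P(data | box D) = (8/11)(3/10)(7/9)(6/8)(2/7) = 0.036364.
Weighting by the prior gives 2/5 · 0 = 0, 1/10 · 0.015152 = 0.0015152, 2/5 · 0 = 0, 1/10 · 0.036364 = 0.0036364; with total 0.0051515.
Dividing through by the total gives posterior P(box A | data) = 0, P(box B | data) = 0.29412, P(box C | data) = 0, P(box D | data) = 0.70588.
Averaging over the posterior, P(blue next | data) = (1)(0.29412) + (5/6)(0.70588) = 0.88235.

0.882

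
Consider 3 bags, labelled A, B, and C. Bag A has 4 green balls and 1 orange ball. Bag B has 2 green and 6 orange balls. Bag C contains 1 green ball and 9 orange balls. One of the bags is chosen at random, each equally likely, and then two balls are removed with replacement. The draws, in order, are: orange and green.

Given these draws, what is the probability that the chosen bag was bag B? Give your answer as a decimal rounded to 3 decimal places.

For each hypothesis, P(data | H) works out to: P(data | bag A) = (1/5)(4/5) = 4/25; P(data | bag B) = (6/8)(2/8) = 3/16; P(data | bag C) = (9/10)(1/10) = 9/100.
Multiplying each by its prior: 1/3 · 4/25 = 4/75, 1/3 · 3/16 = 1/16, 1/3 · 9/100 = 3/100; summing to 7/48.
Hence P(bag B | data) = (1/16) / (7/48) = 3/7.

0.429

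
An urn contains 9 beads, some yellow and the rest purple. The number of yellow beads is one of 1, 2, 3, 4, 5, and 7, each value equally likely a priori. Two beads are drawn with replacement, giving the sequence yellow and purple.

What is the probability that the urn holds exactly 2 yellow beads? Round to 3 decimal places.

The likelihood of the observed sequence under each hypothesis: P(data | r = 1) = (1/9)(8/9) = 8/81; P(data | r = 2) = (2/9)(7/9) = 14/81; P(data | r = 3) = (3/9)(6/9) = 2/9; P(data | r = 4) = (4/9)(5/9) = 20/81; P(data | r = 5) = (5/9)(4/9) = 20/81; P(data | r = 7) = (7/9)(2/9) = 14/81.
Multiplying each by its prior: 1/6 · 8/81 = 4/243, 1/6 · 14/81 = 7/243, 1/6 · 2/9 = 1/27, 1/6 · 20/81 = 10/243, 1/6 · 20/81 = 10/243, 1/6 · 14/81 = 7/243; summing to 47/243.
By Bayes' rule, P(r = 2 | data) = (7/243) / (47/243) = 7/47.

0.149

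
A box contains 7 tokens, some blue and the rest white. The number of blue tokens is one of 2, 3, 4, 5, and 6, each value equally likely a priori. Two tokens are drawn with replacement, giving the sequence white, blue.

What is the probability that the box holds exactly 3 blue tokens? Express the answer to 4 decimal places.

Under each hypothesis, the probability of the observed sequence is: P(data | r = 2) = (5/7)(2/7) = 10/49; P(data | r = 3) = (4/7)(3/7) = 12/49; P(data | r = 4) = (3/7)(4/7) = 12/49; P(data | r = 5) = (2/7)(5/7) = 10/49; P(data | r = 6) = (1/7)(6/7) = 6/49.
Weighting by the prior gives 1/5 · 10/49 = 2/49, 1/5 · 12/49 = 12/245, 1/5 · 12/49 = 12/245, 1/5 · 10/49 = 2/49, 1/5 · 6/49 = 6/245; these sum to 10/49.
By Bayes' rule, P(r = 3 | data) = (12/245) / (10/49) = 6/25.

0.2400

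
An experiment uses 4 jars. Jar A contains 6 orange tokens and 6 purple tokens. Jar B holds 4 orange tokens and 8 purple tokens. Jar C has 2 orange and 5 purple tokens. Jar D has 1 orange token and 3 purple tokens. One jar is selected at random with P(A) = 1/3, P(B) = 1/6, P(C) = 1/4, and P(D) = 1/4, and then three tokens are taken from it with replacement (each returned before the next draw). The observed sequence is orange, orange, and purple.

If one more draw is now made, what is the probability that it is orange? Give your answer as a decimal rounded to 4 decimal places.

The likelihood of the observed sequence under each hypothesis: P(data | jar A) = (6/12)(6/12)(6/12) = 0.125; P(data | jar B) = (4/12)(4/12)(8/12) = 0.074074; P(data | jar C) = (2/7)(2/7)(5/7) = 0.058309; P(data | jar D) = (1/4)(1/4)(3/4) = 0.046875.
Multiplying each by its prior: 1/3 · 0.125 = 0.041667, 1/6 · 0.074074 = 0.012346, 1/4 · 0.058309 = 0.014577, 1/4 · 0.046875 = 0.011719; with total 0.080308.
Normalising, the posterior is P(jar A | data) = 0.51883, P(jar B | data) = 0.15373, P(jar C | data) = 0.18152, P(jar D | data) = 0.14592.
Averaging over the posterior, P(orange next | data) = (1/2)(0.51883) + (1/3)(0.15373) + (2/7)(0.18152) + (1/4)(0.14592) = 0.399.

0.3990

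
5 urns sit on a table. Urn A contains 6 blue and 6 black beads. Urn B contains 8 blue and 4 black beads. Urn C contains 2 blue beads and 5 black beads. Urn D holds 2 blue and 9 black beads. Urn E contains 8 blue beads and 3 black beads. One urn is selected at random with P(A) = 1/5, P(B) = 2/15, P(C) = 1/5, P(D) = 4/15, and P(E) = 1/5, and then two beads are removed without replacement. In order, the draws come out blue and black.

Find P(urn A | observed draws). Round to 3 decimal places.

Compute the likelihood of the observed sequence for each case: P(data | urn A) = (6/12)(6/11) = 0.27273; P(data | urn B) = (8/12)(4/11) = 0.24242; P(data | urn C) = (2/7)(5/6) = 0.2381; P(data | urn D) = (2/11)(9/10) = 0.16364; P(data | urn E) = (8/11)(3/10) = 0.21818.
The prior-weighted likelihoods are 1/5 · 0.27273 = 0.054545, 2/15 · 0.24242 = 0.032323, 1/5 · 0.2381 = 0.047619, 4/15 · 0.16364 = 0.043636, 1/5 · 0.21818 = 0.043636; with total 0.22176.
Therefore the posterior P(urn A | data) = (0.054545) / (0.22176) = 0.24597.

0.246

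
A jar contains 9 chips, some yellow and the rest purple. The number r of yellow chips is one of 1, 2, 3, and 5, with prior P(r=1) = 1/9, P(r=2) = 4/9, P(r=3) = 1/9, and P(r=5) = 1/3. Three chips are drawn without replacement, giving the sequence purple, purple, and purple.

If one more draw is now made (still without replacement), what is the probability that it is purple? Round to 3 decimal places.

The likelihood of the observed sequence under each hypothesis: P(data | r = 1) = (8/9)(7/8)(6/7) = 2/3; P(data | r = 2) = (7/9)(6/8)(5/7) = 5/12; P(data | r = 3) = (6/9)(5/8)(4/7) = 5/21; P(data | r = 5) = (4/9)(3/8)(2/7) = 1/21.
Multiplying each by its prior: 1/9 · 2/3 = 2/27, 4/9 · 5/12 = 5/27, 1/9 · 5/21 = 5/189, 1/3 · 1/21 = 1/63; with total 19/63.
Dividing through by the total gives posterior P(r = 1 | data) = 14/57, P(r = 2 | data) = 35/57, P(r = 3 | data) = 5/57, P(r = 5 | data) = 1/19.
So P(purple next | data) = Σ P(purple next | H) P(H | data) = (5/6)(14/57) + (2/3)(35/57) + (1/2)(5/57) + (1/6)(1/19) = 2/3.

0.667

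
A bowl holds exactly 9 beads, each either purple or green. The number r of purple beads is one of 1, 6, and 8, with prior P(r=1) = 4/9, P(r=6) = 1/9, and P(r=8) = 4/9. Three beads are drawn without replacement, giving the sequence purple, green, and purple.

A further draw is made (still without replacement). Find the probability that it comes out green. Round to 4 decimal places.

0.0955

Under each hypothesis, the probability of the observed sequence is: P(data | r = 1) = (1/9)(8/8)(0/7) = 0; P(data | r = 6) = (6/9)(3/8)(5/7) = 0.17857; P(data | r = 8) = (8/9)(1/8)(7/7) = 0.11111.
Multiplying each by its prior: 4/9 · 0 = 0, 1/9 · 0.17857 = 0.019841, 4/9 · 0.11111 = 0.049383; with total 0.069224.
The posterior is then P(r = 1 | data) = 0, P(r = 6 | data) = 0.28662, P(r = 8 | data) = 0.71338.
The predictive probability is P(green next | data) = (1/3)(0.28662) + (0)(0.71338) = 0.095541.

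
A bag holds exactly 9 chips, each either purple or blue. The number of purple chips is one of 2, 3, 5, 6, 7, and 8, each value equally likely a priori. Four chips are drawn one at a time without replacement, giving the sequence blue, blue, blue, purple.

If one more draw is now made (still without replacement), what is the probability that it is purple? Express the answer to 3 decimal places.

0.385

The likelihood of the observed sequence under each hypothesis: P(data | r = 2) = (7/9)(6/8)(5/7)(2/6) = 5/36; P(data | r = 3) = (6/9)(5/8)(4/7)(3/6) = 5/42; P(data | r = 5) = (4/9)(3/8)(2/7)(5/6) = 5/126; P(data | r = 6) = (3/9)(2/8)(1/7)(6/6) = 1/84; P(data | r = 7) = (2/9)(1/8)(0/7) = 0; P(data | r = 8) = (1/9)(0/8) = 0.
Weighting by the prior gives 1/6 · 5/36 = 5/216, 1/6 · 5/42 = 5/252, 1/6 · 5/126 = 5/756, 1/6 · 1/84 = 1/504, 1/6 · 0 = 0, 1/6 · 0 = 0; these sum to 13/252.
Normalising, the posterior is P(r = 2 | data) = 35/78, P(r = 3 | data) = 5/13, P(r = 5 | data) = 5/39, P(r = 6 | data) = 1/26, P(r = 7 | data) = 0, P(r = 8 | data) = 0.
So P(purple next | data) = Σ P(purple next | H) P(H | data) = (1/5)(35/78) + (2/5)(5/13) + (4/5)(5/39) + (1)(1/26) = 5/13.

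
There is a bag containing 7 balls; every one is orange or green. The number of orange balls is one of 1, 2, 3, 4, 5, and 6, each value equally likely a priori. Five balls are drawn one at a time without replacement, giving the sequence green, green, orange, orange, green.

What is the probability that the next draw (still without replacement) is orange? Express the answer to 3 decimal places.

The likelihood of the observed sequence under each hypothesis: P(data | r = 1) = (6/7)(5/6)(1/5)(0/4) = 0; P(data | r = 2) = (5/7)(4/6)(2/5)(1/4)(3/3) = 1/21; P(data | r = 3) = (4/7)(3/6)(3/5)(2/4)(2/3) = 2/35; P(data | r = 4) = (3/7)(2/6)(4/5)(3/4)(1/3) = 1/35; P(data | r = 5) = (2/7)(1/6)(5/5)(4/4)(0/3) = 0; P(data | r = 6) = (1/7)(0/6) = 0.
The prior-weighted likelihoods are 1/6 · 0 = 0, 1/6 · 1/21 = 1/126, 1/6 · 2/35 = 1/105, 1/6 · 1/35 = 1/210, 1/6 · 0 = 0, 1/6 · 0 = 0; with total 1/45.
Normalising, the posterior is P(r = 1 | data) = 0, P(r = 2 | data) = 5/14, P(r = 3 | data) = 3/7, P(r = 4 | data) = 3/14, P(r = 5 | data) = 0, P(r = 6 | data) = 0.
Averaging over the posterior, P(orange next | data) = (0)(5/14) + (1/2)(3/7) + (1)(3/14) = 3/7.

0.429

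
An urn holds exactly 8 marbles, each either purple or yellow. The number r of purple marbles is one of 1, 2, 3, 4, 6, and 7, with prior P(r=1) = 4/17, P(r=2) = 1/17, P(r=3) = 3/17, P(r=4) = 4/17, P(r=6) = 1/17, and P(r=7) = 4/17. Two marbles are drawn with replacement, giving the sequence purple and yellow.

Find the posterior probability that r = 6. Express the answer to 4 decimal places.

Under each hypothesis, the probability of the observed sequence is: P(data | r = 1) = (1/8)(7/8) = 0.10938; P(data | r = 2) = (2/8)(6/8) = 0.1875; P(data | r = 3) = (3/8)(5/8) = 0.23438; P(data | r = 4) = (4/8)(4/8) = 0.25; P(data | r = 6) = (6/8)(2/8) = 0.1875; P(data | r = 7) = (7/8)(1/8) = 0.10938.
Multiplying each by its prior: 4/17 · 0.10938 = 0.025735, 1/17 · 0.1875 = 0.011029, 3/17 · 0.23438 = 0.04136, 4/17 · 0.25 = 0.058824, 1/17 · 0.1875 = 0.011029, 4/17 · 0.10938 = 0.025735; these sum to 0.17371.
Hence P(r = 6 | data) = (0.011029) / (0.17371) = 0.063492.

0.0635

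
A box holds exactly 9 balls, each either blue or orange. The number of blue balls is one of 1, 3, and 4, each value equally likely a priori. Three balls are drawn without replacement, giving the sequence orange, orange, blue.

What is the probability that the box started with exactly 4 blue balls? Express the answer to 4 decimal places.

The likelihood of the observed sequence under each hypothesis: P(data | r = 1) = (8/9)(7/8)(1/7) = 1/9; P(data | r = 3) = (6/9)(5/8)(3/7) = 5/28; P(data | r = 4) = (5/9)(4/8)(4/7) = 10/63.
The prior-weighted likelihoods are 1/3 · 1/9 = 1/27, 1/3 · 5/28 = 5/84, 1/3 · 10/63 = 10/189; these sum to 113/756.
Therefore the posterior P(r = 4 | data) = (10/189) / (113/756) = 40/113.

0.3540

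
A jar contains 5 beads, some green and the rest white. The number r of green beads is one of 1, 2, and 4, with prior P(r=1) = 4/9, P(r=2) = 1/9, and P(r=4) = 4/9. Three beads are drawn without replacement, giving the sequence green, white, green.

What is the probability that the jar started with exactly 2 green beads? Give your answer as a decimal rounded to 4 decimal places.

0.1111

For each hypothesis, P(data | H) works out to: P(data | r = 1) = (1/5)(4/4)(0/3) = 0; P(data | r = 2) = (2/5)(3/4)(1/3) = 1/10; P(data | r = 4) = (4/5)(1/4)(3/3) = 1/5.
Weighting by the prior gives 4/9 · 0 = 0, 1/9 · 1/10 = 1/90, 4/9 · 1/5 = 4/45; summing to 1/10.
Therefore the posterior P(r = 2 | data) = (1/90) / (1/10) = 1/9.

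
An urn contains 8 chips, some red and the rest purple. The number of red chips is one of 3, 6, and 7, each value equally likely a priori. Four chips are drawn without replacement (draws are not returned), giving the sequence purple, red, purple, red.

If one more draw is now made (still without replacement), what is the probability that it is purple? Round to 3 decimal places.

0.500

For each hypothesis, P(data | H) works out to: P(data | r = 3) = (5/8)(3/7)(4/6)(2/5) = 1/14; P(data | r = 6) = (2/8)(6/7)(1/6)(5/5) = 1/28; P(data | r = 7) = (1/8)(7/7)(0/6) = 0.
Multiplying each by its prior: 1/3 · 1/14 = 1/42, 1/3 · 1/28 = 1/84, 1/3 · 0 = 0; with total 1/28.
The posterior is then P(r = 3 | data) = 2/3, P(r = 6 | data) = 1/3, P(r = 7 | data) = 0.
Averaging over the posterior, P(purple next | data) = (3/4)(2/3) + (0)(1/3) = 1/2.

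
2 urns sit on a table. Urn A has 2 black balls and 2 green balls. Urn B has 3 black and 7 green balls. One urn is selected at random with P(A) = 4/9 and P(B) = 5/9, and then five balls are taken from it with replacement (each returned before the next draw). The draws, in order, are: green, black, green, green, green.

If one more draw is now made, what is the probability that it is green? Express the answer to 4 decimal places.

0.6485

The likelihood of the observed sequence under each hypothesis: P(data | urn A) = (2/4)(2/4)(2/4)(2/4)(2/4) = 0.03125; P(data | urn B) = (7/10)(3/10)(7/10)(7/10)(7/10) = 0.07203.
Weighting by the prior gives 4/9 · 0.03125 = 0.013889, 5/9 · 0.07203 = 0.040017; summing to 0.053906.
Dividing through by the total gives posterior P(urn A | data) = 0.25765, P(urn B | data) = 0.74235.
Averaging over the posterior, P(green next | data) = (1/2)(0.25765) + (7/10)(0.74235) = 0.64847.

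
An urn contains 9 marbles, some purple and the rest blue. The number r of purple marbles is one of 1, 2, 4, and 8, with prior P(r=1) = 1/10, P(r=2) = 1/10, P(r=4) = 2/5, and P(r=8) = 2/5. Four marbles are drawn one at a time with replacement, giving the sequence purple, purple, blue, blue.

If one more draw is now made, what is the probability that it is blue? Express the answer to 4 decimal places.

Under each hypothesis, the probability of the observed sequence is: P(data | r = 1) = (1/9)(1/9)(8/9)(8/9) = 0.0097546; P(data | r = 2) = (2/9)(2/9)(7/9)(7/9) = 0.029873; P(data | r = 4) = (4/9)(4/9)(5/9)(5/9) = 0.060966; P(data | r = 8) = (8/9)(8/9)(1/9)(1/9) = 0.0097546.
Weighting by the prior gives 1/10 · 0.0097546 = 0.00097546, 1/10 · 0.029873 = 0.0029873, 2/5 · 0.060966 = 0.024387, 2/5 · 0.0097546 = 0.0039018; summing to 0.032251.
The posterior is then P(r = 1 | data) = 0.030246, P(r = 2 | data) = 0.092628, P(r = 4 | data) = 0.75614, P(r = 8 | data) = 0.12098.
So P(blue next | data) = Σ P(blue next | H) P(H | data) = (8/9)(0.030246) + (7/9)(0.092628) + (5/9)(0.75614) + (1/9)(0.12098) = 0.53245.

0.5325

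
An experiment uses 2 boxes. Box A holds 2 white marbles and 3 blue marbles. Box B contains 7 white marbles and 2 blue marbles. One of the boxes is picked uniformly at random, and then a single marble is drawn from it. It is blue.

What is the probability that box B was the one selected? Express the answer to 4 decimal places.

Compute the likelihood of this draw for each case: P(data | box A) = (3/5) = 3/5; P(data | box B) = (2/9) = 2/9.
Multiplying each by its prior: 1/2 · 3/5 = 3/10, 1/2 · 2/9 = 1/9; with total 37/90.
Therefore the posterior P(box B | data) = (1/9) / (37/90) = 10/37.

0.2703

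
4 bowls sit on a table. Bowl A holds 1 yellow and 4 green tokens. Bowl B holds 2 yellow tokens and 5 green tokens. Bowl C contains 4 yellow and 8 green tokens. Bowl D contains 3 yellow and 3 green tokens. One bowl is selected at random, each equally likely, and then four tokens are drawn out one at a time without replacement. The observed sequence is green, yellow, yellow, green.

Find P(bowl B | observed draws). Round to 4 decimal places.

0.2332

Under each hypothesis, the probability of the observed sequence is: P(data | bowl A) = (4/5)(1/4)(0/3) = 0; P(data | bowl B) = (5/7)(2/6)(1/5)(4/4) = 0.047619; P(data | bowl C) = (8/12)(4/11)(3/10)(7/9) = 0.056566; P(data | bowl D) = (3/6)(3/5)(2/4)(2/3) = 0.1.
The prior-weighted likelihoods are 1/4 · 0 = 0, 1/4 · 0.047619 = 0.011905, 1/4 · 0.056566 = 0.014141, 1/4 · 0.1 = 0.025; these sum to 0.051046.
Therefore the posterior P(bowl B | data) = (0.011905) / (0.051046) = 0.23322.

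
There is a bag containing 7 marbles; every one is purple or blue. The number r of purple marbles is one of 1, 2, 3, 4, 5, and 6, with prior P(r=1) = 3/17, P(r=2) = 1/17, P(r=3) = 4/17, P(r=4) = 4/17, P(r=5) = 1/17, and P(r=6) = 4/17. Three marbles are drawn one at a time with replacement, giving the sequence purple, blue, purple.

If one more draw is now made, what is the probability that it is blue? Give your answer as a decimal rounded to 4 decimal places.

0.4034

For each hypothesis, P(data | H) works out to: P(data | r = 1) = (1/7)(6/7)(1/7) = 0.017493; P(data | r = 2) = (2/7)(5/7)(2/7) = 0.058309; P(data | r = 3) = (3/7)(4/7)(3/7) = 0.10496; P(data | r = 4) = (4/7)(3/7)(4/7) = 0.13994; P(data | r = 5) = (5/7)(2/7)(5/7) = 0.14577; P(data | r = 6) = (6/7)(1/7)(6/7) = 0.10496.
Weighting by the prior gives 3/17 · 0.017493 = 0.0030869, 1/17 · 0.058309 = 0.0034299, 4/17 · 0.10496 = 0.024696, 4/17 · 0.13994 = 0.032927, 1/17 · 0.14577 = 0.0085749, 4/17 · 0.10496 = 0.024696; summing to 0.09741.
The posterior is then P(r = 1 | data) = 0.03169, P(r = 2 | data) = 0.035211, P(r = 3 | data) = 0.25352, P(r = 4 | data) = 0.33803, P(r = 5 | data) = 0.088028, P(r = 6 | data) = 0.25352.
Averaging over the posterior, P(blue next | data) = (6/7)(0.03169) + (5/7)(0.035211) + (4/7)(0.25352) + (3/7)(0.33803) + (2/7)(0.088028) + (1/7)(0.25352) = 0.40342.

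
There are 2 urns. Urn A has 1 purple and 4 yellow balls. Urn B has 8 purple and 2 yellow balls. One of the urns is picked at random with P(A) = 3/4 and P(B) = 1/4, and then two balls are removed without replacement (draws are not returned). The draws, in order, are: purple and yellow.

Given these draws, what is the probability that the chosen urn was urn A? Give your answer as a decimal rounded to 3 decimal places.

Compute the likelihood of the observed sequence for each case: P(data | urn A) = (1/5)(4/4) = 1/5; P(data | urn B) = (8/10)(2/9) = 8/45.
Weighting by the prior gives 3/4 · 1/5 = 3/20, 1/4 · 8/45 = 2/45; with total 7/36.
By Bayes' rule, P(urn A | data) = (3/20) / (7/36) = 27/35.

0.771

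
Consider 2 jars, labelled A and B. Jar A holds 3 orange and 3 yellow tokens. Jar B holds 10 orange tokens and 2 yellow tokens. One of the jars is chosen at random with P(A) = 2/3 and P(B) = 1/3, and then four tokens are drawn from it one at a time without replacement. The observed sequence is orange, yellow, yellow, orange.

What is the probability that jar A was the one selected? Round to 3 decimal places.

0.930

Compute the likelihood of the observed sequence for each case: P(data | jar A) = (3/6)(3/5)(2/4)(2/3) = 1/10; P(data | jar B) = (10/12)(2/11)(1/10)(9/9) = 1/66.
Multiplying each by its prior: 2/3 · 1/10 = 1/15, 1/3 · 1/66 = 1/198; summing to 71/990.
By Bayes' rule, P(jar A | data) = (1/15) / (71/990) = 66/71.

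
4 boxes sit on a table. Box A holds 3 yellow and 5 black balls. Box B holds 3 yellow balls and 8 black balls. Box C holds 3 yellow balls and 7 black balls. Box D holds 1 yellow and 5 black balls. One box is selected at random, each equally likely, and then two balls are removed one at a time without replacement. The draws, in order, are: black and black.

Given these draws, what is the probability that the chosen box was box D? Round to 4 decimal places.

Under each hypothesis, the probability of the observed sequence is: P(data | box A) = (5/8)(4/7) = 0.35714; P(data | box B) = (8/11)(7/10) = 0.50909; P(data | box C) = (7/10)(6/9) = 0.46667; P(data | box D) = (5/6)(4/5) = 0.66667.
Weighting by the prior gives 1/4 · 0.35714 = 0.089286, 1/4 · 0.50909 = 0.12727, 1/4 · 0.46667 = 0.11667, 1/4 · 0.66667 = 0.16667; these sum to 0.49989.
Hence P(box D | data) = (0.16667) / (0.49989) = 0.33341.

0.3334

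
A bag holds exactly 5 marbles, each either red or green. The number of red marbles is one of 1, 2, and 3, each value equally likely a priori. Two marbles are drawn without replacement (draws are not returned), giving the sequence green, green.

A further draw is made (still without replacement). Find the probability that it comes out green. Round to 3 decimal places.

0.500

The likelihood of the observed sequence under each hypothesis: P(data | r = 1) = (4/5)(3/4) = 3/5; P(data | r = 2) = (3/5)(2/4) = 3/10; P(data | r = 3) = (2/5)(1/4) = 1/10.
Weighting by the prior gives 1/3 · 3/5 = 1/5, 1/3 · 3/10 = 1/10, 1/3 · 1/10 = 1/30; these sum to 1/3.
Normalising, the posterior is P(r = 1 | data) = 3/5, P(r = 2 | data) = 3/10, P(r = 3 | data) = 1/10.
So P(green next | data) = Σ P(green next | H) P(H | data) = (2/3)(3/5) + (1/3)(3/10) + (0)(1/10) = 1/2.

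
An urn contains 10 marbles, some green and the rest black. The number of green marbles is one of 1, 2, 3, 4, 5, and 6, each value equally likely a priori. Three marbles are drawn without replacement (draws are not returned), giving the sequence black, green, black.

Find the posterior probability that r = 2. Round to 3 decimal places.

Compute the likelihood of the observed sequence for each case: P(data | r = 1) = (9/10)(1/9)(8/8) = 0.1; P(data | r = 2) = (8/10)(2/9)(7/8) = 0.15556; P(data | r = 3) = (7/10)(3/9)(6/8) = 0.175; P(data | r = 4) = (6/10)(4/9)(5/8) = 0.16667; P(data | r = 5) = (5/10)(5/9)(4/8) = 0.13889; P(data | r = 6) = (4/10)(6/9)(3/8) = 0.1.
The prior-weighted likelihoods are 1/6 · 0.1 = 0.016667, 1/6 · 0.15556 = 0.025926, 1/6 · 0.175 = 0.029167, 1/6 · 0.16667 = 0.027778, 1/6 · 0.13889 = 0.023148, 1/6 · 0.1 = 0.016667; with total 0.13935.
Hence P(r = 2 | data) = (0.025926) / (0.13935) = 0.18605.

0.186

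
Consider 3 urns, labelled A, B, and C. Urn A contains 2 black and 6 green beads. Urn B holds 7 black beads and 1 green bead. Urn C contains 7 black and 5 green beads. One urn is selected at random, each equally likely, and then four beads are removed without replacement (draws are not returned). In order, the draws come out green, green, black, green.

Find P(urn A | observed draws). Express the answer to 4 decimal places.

Compute the likelihood of the observed sequence for each case: P(data | urn A) = (6/8)(5/7)(2/6)(4/5) = 0.14286; P(data | urn B) = (1/8)(0/7) = 0; P(data | urn C) = (5/12)(4/11)(7/10)(3/9) = 0.035354.
Weighting by the prior gives 1/3 · 0.14286 = 0.047619, 1/3 · 0 = 0, 1/3 · 0.035354 = 0.011785; these sum to 0.059404.
So P(urn A | data) = (0.047619) / (0.059404) = 0.80162.

0.8016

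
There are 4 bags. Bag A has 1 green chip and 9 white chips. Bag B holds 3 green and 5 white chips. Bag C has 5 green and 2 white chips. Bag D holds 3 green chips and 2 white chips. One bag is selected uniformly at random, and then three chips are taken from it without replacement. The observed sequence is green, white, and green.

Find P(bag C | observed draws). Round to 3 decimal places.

0.397

Under each hypothesis, the probability of the observed sequence is: P(data | bag A) = (1/10)(9/9)(0/8) = 0; P(data | bag B) = (3/8)(5/7)(2/6) = 0.089286; P(data | bag C) = (5/7)(2/6)(4/5) = 0.19048; P(data | bag D) = (3/5)(2/4)(2/3) = 0.2.
Weighting by the prior gives 1/4 · 0 = 0, 1/4 · 0.089286 = 0.022321, 1/4 · 0.19048 = 0.047619, 1/4 · 0.2 = 0.05; these sum to 0.11994.
By Bayes' rule, P(bag C | data) = (0.047619) / (0.11994) = 0.39702.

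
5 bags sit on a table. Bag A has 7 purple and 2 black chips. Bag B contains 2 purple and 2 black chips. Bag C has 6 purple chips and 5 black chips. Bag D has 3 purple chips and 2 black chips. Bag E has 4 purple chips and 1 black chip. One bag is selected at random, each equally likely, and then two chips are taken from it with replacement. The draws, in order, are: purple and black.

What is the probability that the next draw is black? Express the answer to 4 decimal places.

The likelihood of the observed sequence under each hypothesis: P(data | bag A) = (7/9)(2/9) = 0.17284; P(data | bag B) = (2/4)(2/4) = 0.25; P(data | bag C) = (6/11)(5/11) = 0.24793; P(data | bag D) = (3/5)(2/5) = 0.24; P(data | bag E) = (4/5)(1/5) = 0.16.
Weighting by the prior gives 1/5 · 0.17284 = 0.034568, 1/5 · 0.25 = 0.05, 1/5 · 0.24793 = 0.049587, 1/5 · 0.24 = 0.048, 1/5 · 0.16 = 0.032; with total 0.21415.
The posterior is then P(bag A | data) = 0.16142, P(bag B | data) = 0.23348, P(bag C | data) = 0.23155, P(bag D | data) = 0.22414, P(bag E | data) = 0.14942.
So P(black next | data) = Σ P(black next | H) P(H | data) = (2/9)(0.16142) + (1/2)(0.23348) + (5/11)(0.23155) + (2/5)(0.22414) + (1/5)(0.14942) = 0.3774.

0.3774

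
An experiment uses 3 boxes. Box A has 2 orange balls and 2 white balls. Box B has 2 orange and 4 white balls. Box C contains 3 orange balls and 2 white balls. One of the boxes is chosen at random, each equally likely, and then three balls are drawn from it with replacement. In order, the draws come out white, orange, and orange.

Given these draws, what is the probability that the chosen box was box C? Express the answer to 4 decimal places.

Compute the likelihood of the observed sequence for each case: P(data | box A) = (2/4)(2/4)(2/4) = 0.125; P(data | box B) = (4/6)(2/6)(2/6) = 0.074074; P(data | box C) = (2/5)(3/5)(3/5) = 0.144.
Multiplying each by its prior: 1/3 · 0.125 = 0.041667, 1/3 · 0.074074 = 0.024691, 1/3 · 0.144 = 0.048; these sum to 0.11436.
By Bayes' rule, P(box C | data) = (0.048) / (0.11436) = 0.41973.

0.4197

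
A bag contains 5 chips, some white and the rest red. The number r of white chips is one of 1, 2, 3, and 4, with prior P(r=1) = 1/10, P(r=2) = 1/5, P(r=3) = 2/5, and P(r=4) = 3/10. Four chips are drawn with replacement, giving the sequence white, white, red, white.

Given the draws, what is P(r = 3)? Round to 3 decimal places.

The likelihood of the observed sequence under each hypothesis: P(data | r = 1) = (1/5)(1/5)(4/5)(1/5) = 0.0064; P(data | r = 2) = (2/5)(2/5)(3/5)(2/5) = 0.0384; P(data | r = 3) = (3/5)(3/5)(2/5)(3/5) = 0.0864; P(data | r = 4) = (4/5)(4/5)(1/5)(4/5) = 0.1024.
The prior-weighted likelihoods are 1/10 · 0.0064 = 0.00064, 1/5 · 0.0384 = 0.00768, 2/5 · 0.0864 = 0.03456, 3/10 · 0.1024 = 0.03072; with total 0.0736.
So P(r = 3 | data) = (0.03456) / (0.0736) = 0.46957.

0.470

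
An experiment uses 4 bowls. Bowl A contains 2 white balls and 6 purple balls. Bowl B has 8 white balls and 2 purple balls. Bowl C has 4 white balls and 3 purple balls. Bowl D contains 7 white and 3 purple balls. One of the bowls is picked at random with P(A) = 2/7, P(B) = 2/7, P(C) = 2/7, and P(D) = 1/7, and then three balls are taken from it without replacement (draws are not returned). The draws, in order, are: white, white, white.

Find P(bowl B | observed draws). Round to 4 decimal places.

0.6421

The likelihood of the observed sequence under each hypothesis: P(data | bowl A) = (2/8)(1/7)(0/6) = 0; P(data | bowl B) = (8/10)(7/9)(6/8) = 0.46667; P(data | bowl C) = (4/7)(3/6)(2/5) = 0.11429; P(data | bowl D) = (7/10)(6/9)(5/8) = 0.29167.
Multiplying each by its prior: 2/7 · 0 = 0, 2/7 · 0.46667 = 0.13333, 2/7 · 0.11429 = 0.032653, 1/7 · 0.29167 = 0.041667; with total 0.20765.
By Bayes' rule, P(bowl B | data) = (0.13333) / (0.20765) = 0.6421.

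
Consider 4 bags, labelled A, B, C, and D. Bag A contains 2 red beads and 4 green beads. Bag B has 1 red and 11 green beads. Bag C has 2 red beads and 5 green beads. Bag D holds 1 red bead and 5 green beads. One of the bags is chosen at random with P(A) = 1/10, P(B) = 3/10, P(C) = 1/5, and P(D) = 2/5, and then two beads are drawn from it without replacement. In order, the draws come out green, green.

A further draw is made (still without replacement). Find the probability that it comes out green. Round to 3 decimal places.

The likelihood of the observed sequence under each hypothesis: P(data | bag A) = (4/6)(3/5) = 0.4; P(data | bag B) = (11/12)(10/11) = 0.83333; P(data | bag C) = (5/7)(4/6) = 0.47619; P(data | bag D) = (5/6)(4/5) = 0.66667.
Weighting by the prior gives 1/10 · 0.4 = 0.04, 3/10 · 0.83333 = 0.25, 1/5 · 0.47619 = 0.095238, 2/5 · 0.66667 = 0.26667; these sum to 0.6519.
Dividing through by the total gives posterior P(bag A | data) = 0.061359, P(bag B | data) = 0.38349, P(bag C | data) = 0.14609, P(bag D | data) = 0.40906.
Averaging over the posterior, P(green next | data) = (1/2)(0.061359) + (9/10)(0.38349) + (3/5)(0.14609) + (3/4)(0.40906) = 0.77027.

0.770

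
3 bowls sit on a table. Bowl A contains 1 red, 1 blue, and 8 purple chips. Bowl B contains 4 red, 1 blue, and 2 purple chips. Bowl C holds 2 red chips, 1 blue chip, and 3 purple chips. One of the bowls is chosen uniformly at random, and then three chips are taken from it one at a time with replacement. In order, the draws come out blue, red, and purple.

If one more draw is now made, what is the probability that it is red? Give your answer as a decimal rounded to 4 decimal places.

0.3957

Compute the likelihood of the observed sequence for each case: P(data | bowl A) = (1/10)(1/10)(8/10) = 0.008; P(data | bowl B) = (1/7)(4/7)(2/7) = 0.023324; P(data | bowl C) = (1/6)(2/6)(3/6) = 0.027778.
Multiplying each by its prior: 1/3 · 0.008 = 0.0026667, 1/3 · 0.023324 = 0.0077745, 1/3 · 0.027778 = 0.0092593; these sum to 0.0197.
The posterior is then P(bowl A | data) = 0.13536, P(bowl B | data) = 0.39464, P(bowl C | data) = 0.47.
The predictive probability is P(red next | data) = (1/10)(0.13536) + (4/7)(0.39464) + (1/3)(0.47) = 0.39571.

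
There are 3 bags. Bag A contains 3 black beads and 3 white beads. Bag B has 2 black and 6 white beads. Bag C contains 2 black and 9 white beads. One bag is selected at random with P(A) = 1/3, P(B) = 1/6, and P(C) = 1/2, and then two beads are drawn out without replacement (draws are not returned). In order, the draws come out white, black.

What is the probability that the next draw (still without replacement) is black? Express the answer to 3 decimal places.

For each hypothesis, P(data | H) works out to: P(data | bag A) = (3/6)(3/5) = 3/10; P(data | bag B) = (6/8)(2/7) = 3/14; P(data | bag C) = (9/11)(2/10) = 9/55.
Weighting by the prior gives 1/3 · 3/10 = 1/10, 1/6 · 3/14 = 1/28, 1/2 · 9/55 = 9/110; summing to 67/308.
Normalising, the posterior is P(bag A | data) = 0.4597, P(bag B | data) = 0.16418, P(bag C | data) = 0.37612.
So P(black next | data) = Σ P(black next | H) P(H | data) = (1/2)(0.4597) + (1/6)(0.16418) + (1/9)(0.37612) = 0.299.

0.299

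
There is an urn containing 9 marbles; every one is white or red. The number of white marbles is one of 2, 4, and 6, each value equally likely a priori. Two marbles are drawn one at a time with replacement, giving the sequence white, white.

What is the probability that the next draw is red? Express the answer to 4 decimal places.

Under each hypothesis, the probability of the observed sequence is: P(data | r = 2) = (2/9)(2/9) = 4/81; P(data | r = 4) = (4/9)(4/9) = 16/81; P(data | r = 6) = (6/9)(6/9) = 4/9.
Weighting by the prior gives 1/3 · 4/81 = 4/243, 1/3 · 16/81 = 16/243, 1/3 · 4/9 = 4/27; these sum to 56/243.
Normalising, the posterior is P(r = 2 | data) = 1/14, P(r = 4 | data) = 2/7, P(r = 6 | data) = 9/14.
Averaging over the posterior, P(red next | data) = (7/9)(1/14) + (5/9)(2/7) + (1/3)(9/14) = 3/7.

0.4286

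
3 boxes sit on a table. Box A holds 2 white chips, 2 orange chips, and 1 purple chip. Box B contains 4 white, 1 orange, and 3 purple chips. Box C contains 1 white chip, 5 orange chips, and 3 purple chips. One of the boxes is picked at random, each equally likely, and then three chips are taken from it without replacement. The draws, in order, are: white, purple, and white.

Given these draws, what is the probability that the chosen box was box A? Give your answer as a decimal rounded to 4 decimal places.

0.2373

The likelihood of the observed sequence under each hypothesis: P(data | box A) = (2/5)(1/4)(1/3) = 0.033333; P(data | box B) = (4/8)(3/7)(3/6) = 0.10714; P(data | box C) = (1/9)(3/8)(0/7) = 0.
Weighting by the prior gives 1/3 · 0.033333 = 0.011111, 1/3 · 0.10714 = 0.035714, 1/3 · 0 = 0; summing to 0.046825.
Therefore the posterior P(box A | data) = (0.011111) / (0.046825) = 0.23729.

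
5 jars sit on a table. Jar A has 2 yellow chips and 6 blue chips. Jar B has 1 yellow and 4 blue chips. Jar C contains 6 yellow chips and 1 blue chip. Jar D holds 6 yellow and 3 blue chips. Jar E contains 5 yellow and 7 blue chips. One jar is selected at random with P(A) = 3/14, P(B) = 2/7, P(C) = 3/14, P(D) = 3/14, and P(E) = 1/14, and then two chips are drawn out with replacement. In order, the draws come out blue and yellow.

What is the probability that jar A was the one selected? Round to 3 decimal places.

For each hypothesis, P(data | H) works out to: P(data | jar A) = (6/8)(2/8) = 0.1875; P(data | jar B) = (4/5)(1/5) = 0.16; P(data | jar C) = (1/7)(6/7) = 0.12245; P(data | jar D) = (3/9)(6/9) = 0.22222; P(data | jar E) = (7/12)(5/12) = 0.24306.
Weighting by the prior gives 3/14 · 0.1875 = 0.040179, 2/7 · 0.16 = 0.045714, 3/14 · 0.12245 = 0.026239, 3/14 · 0.22222 = 0.047619, 1/14 · 0.24306 = 0.017361; these sum to 0.17711.
So P(jar A | data) = (0.040179) / (0.17711) = 0.22685.

0.227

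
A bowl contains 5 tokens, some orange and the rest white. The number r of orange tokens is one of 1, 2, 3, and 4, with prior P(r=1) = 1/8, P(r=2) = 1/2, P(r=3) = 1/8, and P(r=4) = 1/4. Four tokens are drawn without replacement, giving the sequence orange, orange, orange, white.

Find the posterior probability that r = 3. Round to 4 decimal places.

0.2000

The likelihood of the observed sequence under each hypothesis: P(data | r = 1) = (1/5)(0/4) = 0; P(data | r = 2) = (2/5)(1/4)(0/3) = 0; P(data | r = 3) = (3/5)(2/4)(1/3)(2/2) = 1/10; P(data | r = 4) = (4/5)(3/4)(2/3)(1/2) = 1/5.
Multiplying each by its prior: 1/8 · 0 = 0, 1/2 · 0 = 0, 1/8 · 1/10 = 1/80, 1/4 · 1/5 = 1/20; summing to 1/16.
Hence P(r = 3 | data) = (1/80) / (1/16) = 1/5.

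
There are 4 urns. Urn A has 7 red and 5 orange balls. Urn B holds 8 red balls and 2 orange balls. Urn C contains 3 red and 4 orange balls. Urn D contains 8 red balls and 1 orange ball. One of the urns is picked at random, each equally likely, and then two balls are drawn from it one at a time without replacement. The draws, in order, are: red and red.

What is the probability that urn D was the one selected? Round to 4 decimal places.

For each hypothesis, P(data | H) works out to: P(data | urn A) = (7/12)(6/11) = 0.31818; P(data | urn B) = (8/10)(7/9) = 0.62222; P(data | urn C) = (3/7)(2/6) = 0.14286; P(data | urn D) = (8/9)(7/8) = 0.77778.
Weighting by the prior gives 1/4 · 0.31818 = 0.079545, 1/4 · 0.62222 = 0.15556, 1/4 · 0.14286 = 0.035714, 1/4 · 0.77778 = 0.19444; these sum to 0.46526.
Therefore the posterior P(urn D | data) = (0.19444) / (0.46526) = 0.41793.

0.4179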